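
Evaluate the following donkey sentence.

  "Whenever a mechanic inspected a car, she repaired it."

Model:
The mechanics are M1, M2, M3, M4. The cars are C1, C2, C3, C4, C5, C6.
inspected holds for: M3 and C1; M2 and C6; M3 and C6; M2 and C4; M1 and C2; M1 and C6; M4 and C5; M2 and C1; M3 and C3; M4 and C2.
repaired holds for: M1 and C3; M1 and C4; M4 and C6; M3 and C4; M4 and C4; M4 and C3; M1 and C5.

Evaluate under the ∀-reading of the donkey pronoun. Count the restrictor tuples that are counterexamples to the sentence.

"it" takes "a car" as antecedent — a donkey pronoun bound across the clause boundary.
Strong reading: for every (m,c) with inspected(m,c), repaired(m,c).
Restrictor pairs: (M1,C2) ✗  (M1,C6) ✗  (M2,C1) ✗  (M2,C4) ✗  (M2,C6) ✗  (M3,C1) ✗  (M3,C3) ✗  (M3,C6) ✗  (M4,C2) ✗  (M4,C5) ✗
Counterexamples (restrictor pairs failing the scope): 10.

10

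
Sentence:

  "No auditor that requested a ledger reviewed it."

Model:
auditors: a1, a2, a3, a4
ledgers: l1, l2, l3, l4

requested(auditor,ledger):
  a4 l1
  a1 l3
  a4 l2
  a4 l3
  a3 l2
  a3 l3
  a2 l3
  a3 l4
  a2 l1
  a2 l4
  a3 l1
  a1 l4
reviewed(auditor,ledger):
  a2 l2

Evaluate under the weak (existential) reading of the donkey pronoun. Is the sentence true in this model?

"it" takes "a ledger" as antecedent — a donkey pronoun bound across the clause boundary.
Truth condition: for no (a,l) with requested(a,l) does reviewed(a,l) hold.
Restrictor pairs — does the scope hold? (a1,l3):fails  (a1,l4):fails  (a2,l1):fails  (a2,l3):fails  (a2,l4):fails  (a3,l1):fails  (a3,l2):fails  (a3,l3):fails  (a3,l4):fails  (a4,l1):fails  (a4,l2):fails  (a4,l3):fails
Scope holds for no restrictor pair, so the sentence is true.

True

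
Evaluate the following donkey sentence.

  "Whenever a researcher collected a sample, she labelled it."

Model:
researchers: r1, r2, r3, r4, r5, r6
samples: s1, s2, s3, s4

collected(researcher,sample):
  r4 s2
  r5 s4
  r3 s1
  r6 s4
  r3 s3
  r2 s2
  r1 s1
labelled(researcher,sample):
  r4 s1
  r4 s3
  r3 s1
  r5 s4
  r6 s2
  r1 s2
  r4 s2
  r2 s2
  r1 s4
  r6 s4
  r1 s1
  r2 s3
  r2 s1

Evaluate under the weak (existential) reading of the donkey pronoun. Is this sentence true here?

True

"it" takes "a sample" as antecedent — a donkey pronoun bound across the clause boundary.
Weak reading: every researcher r with some collected-sample has at least one collected-sample s such that labelled(r,s).
Per researcher: r1:✓  r2:✓  r3:✓  r4:✓  r5:✓  r6:✓
Every researcher in the restrictor has a witness.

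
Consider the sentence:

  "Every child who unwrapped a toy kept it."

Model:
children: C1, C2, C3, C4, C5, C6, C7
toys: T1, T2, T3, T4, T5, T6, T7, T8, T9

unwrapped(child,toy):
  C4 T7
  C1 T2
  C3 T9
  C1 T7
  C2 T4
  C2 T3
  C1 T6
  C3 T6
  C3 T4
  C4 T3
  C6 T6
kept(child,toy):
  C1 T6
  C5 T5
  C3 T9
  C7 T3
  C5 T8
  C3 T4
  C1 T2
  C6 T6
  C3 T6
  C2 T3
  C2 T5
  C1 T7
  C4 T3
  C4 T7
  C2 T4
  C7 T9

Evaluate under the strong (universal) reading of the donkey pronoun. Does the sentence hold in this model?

"it" takes "a toy" as antecedent — a donkey pronoun bound across the clause boundary.
Strong reading: for every (c,t) with unwrapped(c,t), kept(c,t).
Restrictor pairs: (C1,T2) ✓  (C1,T6) ✓  (C1,T7) ✓  (C2,T3) ✓  (C2,T4) ✓  (C3,T4) ✓  (C3,T6) ✓  (C3,T9) ✓  (C4,T3) ✓  (C4,T7) ✓  (C6,T6) ✓
Every restrictor pair satisfies the scope.

True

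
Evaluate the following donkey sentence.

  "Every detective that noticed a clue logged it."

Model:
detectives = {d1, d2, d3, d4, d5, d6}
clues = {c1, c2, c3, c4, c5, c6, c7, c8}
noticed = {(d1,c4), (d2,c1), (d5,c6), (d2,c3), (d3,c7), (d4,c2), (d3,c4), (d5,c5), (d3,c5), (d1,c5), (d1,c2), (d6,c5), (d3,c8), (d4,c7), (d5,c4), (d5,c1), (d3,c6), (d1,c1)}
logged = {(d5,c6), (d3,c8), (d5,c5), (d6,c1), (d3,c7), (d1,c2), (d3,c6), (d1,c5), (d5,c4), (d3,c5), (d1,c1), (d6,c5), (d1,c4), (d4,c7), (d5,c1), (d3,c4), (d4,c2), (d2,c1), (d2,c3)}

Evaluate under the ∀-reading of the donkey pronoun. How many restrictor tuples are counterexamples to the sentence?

"it" takes "a clue" as antecedent — a donkey pronoun bound across the clause boundary.
Strong reading: for every (d,c) with noticed(d,c), logged(d,c).
Restrictor pairs: (d1,c1) ✓  (d1,c2) ✓  (d1,c4) ✓  (d1,c5) ✓  (d2,c1) ✓  (d2,c3) ✓  (d3,c4) ✓  (d3,c5) ✓  (d3,c6) ✓  (d3,c7) ✓  (d3,c8) ✓  (d4,c2) ✓  (d4,c7) ✓  (d5,c1) ✓  (d5,c4) ✓  (d5,c5) ✓  (d5,c6) ✓  (d6,c5) ✓
Counterexamples (restrictor pairs failing the scope): 0.

0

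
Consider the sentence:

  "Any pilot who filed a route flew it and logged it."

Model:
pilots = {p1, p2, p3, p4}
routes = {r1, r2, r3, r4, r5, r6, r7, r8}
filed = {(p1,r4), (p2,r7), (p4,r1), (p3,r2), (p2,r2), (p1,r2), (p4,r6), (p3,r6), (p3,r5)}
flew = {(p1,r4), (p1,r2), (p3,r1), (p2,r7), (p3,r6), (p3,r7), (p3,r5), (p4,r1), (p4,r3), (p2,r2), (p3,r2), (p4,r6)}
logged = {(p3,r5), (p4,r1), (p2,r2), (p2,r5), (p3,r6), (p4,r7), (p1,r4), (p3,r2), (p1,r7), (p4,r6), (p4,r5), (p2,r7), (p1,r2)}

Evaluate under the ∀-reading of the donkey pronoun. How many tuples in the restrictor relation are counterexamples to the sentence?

0

"it" takes "a route" as antecedent — a donkey pronoun bound across the clause boundary.
Strong reading: for every (p,r) with filed(p,r), flew(p,r) ∧ logged(p,r).
Restrictor pairs: (p1,r2) ✓  (p1,r4) ✓  (p2,r2) ✓  (p2,r7) ✓  (p3,r2) ✓  (p3,r5) ✓  (p3,r6) ✓  (p4,r1) ✓  (p4,r6) ✓
Counterexamples (restrictor pairs failing the scope): 0.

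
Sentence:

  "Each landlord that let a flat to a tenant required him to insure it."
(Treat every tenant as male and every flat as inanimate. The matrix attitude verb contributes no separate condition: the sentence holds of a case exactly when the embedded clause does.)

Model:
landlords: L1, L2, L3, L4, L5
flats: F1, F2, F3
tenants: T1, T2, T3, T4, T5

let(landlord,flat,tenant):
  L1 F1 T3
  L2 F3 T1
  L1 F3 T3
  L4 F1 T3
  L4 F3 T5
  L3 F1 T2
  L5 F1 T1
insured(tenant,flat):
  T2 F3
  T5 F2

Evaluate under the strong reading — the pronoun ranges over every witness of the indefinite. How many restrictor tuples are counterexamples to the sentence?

7

"him" takes "a tenant" as antecedent and "it" takes "a flat"; both are donkey pronouns co-varying with the restrictor.
Strong reading: for every (l,f,t) with let(l,f,t), insured(t,f).
Restrictor triples: (L1,F1,T3)→insured(T3,F1) ✗  (L1,F3,T3)→insured(T3,F3) ✗  (L2,F3,T1)→insured(T1,F3) ✗  (L3,F1,T2)→insured(T2,F1) ✗  (L4,F1,T3)→insured(T3,F1) ✗  (L4,F3,T5)→insured(T5,F3) ✗  (L5,F1,T1)→insured(T1,F1) ✗
Counterexamples (restrictor triples failing the scope): 7.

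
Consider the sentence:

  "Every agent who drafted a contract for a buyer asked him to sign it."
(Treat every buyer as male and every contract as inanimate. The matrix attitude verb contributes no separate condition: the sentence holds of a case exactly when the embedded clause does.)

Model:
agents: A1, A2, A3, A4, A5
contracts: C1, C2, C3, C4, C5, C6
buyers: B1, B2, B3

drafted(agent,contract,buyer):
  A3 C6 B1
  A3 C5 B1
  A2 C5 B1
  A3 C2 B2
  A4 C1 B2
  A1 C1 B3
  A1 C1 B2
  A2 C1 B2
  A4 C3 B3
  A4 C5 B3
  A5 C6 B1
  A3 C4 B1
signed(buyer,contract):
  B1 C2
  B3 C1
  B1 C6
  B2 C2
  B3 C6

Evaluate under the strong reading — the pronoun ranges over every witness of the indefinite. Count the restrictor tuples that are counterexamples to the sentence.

8

"him" takes "a buyer" as antecedent and "it" takes "a contract"; both are donkey pronouns co-varying with the restrictor.
Strong reading: for every (a,c,b) with drafted(a,c,b), signed(b,c).
Restrictor triples: (A1,C1,B2)→signed(B2,C1) ✗  (A1,C1,B3)→signed(B3,C1) ✓  (A2,C1,B2)→signed(B2,C1) ✗  (A2,C5,B1)→signed(B1,C5) ✗  (A3,C2,B2)→signed(B2,C2) ✓  (A3,C4,B1)→signed(B1,C4) ✗  (A3,C5,B1)→signed(B1,C5) ✗  (A3,C6,B1)→signed(B1,C6) ✓  (A4,C1,B2)→signed(B2,C1) ✗  (A4,C3,B3)→signed(B3,C3) ✗  (A4,C5,B3)→signed(B3,C5) ✗  (A5,C6,B1)→signed(B1,C6) ✓
Counterexamples (restrictor triples failing the scope): 8.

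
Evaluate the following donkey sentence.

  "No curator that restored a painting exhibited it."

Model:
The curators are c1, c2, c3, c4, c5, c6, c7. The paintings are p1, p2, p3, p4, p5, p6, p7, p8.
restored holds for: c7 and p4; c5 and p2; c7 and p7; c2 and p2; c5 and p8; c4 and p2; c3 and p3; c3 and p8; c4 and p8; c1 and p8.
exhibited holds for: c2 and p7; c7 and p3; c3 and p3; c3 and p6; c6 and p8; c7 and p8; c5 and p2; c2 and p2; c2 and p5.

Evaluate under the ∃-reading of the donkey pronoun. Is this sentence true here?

False

"it" takes "a painting" as antecedent — a donkey pronoun bound across the clause boundary.
Truth condition: for no (c,p) with restored(c,p) does exhibited(c,p) hold.
Restrictor pairs — does the scope hold? (c1,p8):fails  (c2,p2):holds  (c3,p3):holds  (c3,p8):fails  (c4,p2):fails  (c4,p8):fails  (c5,p2):holds  (c5,p8):fails  (c7,p4):fails  (c7,p7):fails
Scope holds for 3 pair(s), so the sentence is false.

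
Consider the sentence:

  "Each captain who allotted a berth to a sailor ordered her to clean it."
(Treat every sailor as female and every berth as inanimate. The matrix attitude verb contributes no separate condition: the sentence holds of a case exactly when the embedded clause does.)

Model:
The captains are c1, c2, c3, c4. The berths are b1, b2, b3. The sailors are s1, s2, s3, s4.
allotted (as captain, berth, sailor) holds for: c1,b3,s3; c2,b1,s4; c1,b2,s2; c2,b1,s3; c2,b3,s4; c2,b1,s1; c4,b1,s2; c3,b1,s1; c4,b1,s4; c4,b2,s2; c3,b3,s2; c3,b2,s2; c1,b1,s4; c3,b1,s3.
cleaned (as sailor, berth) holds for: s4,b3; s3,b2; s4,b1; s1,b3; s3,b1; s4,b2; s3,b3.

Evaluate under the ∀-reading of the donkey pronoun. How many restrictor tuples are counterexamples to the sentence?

"her" takes "a sailor" as antecedent and "it" takes "a berth"; both are donkey pronouns co-varying with the restrictor.
Strong reading: for every (c,b,s) with allotted(c,b,s), cleaned(s,b).
Restrictor triples: (c1,b1,s4)→cleaned(s4,b1) ✓  (c1,b2,s2)→cleaned(s2,b2) ✗  (c1,b3,s3)→cleaned(s3,b3) ✓  (c2,b1,s1)→cleaned(s1,b1) ✗  (c2,b1,s3)→cleaned(s3,b1) ✓  (c2,b1,s4)→cleaned(s4,b1) ✓  (c2,b3,s4)→cleaned(s4,b3) ✓  (c3,b1,s1)→cleaned(s1,b1) ✗  (c3,b1,s3)→cleaned(s3,b1) ✓  (c3,b2,s2)→cleaned(s2,b2) ✗  (c3,b3,s2)→cleaned(s2,b3) ✗  (c4,b1,s2)→cleaned(s2,b1) ✗  (c4,b1,s4)→cleaned(s4,b1) ✓  (c4,b2,s2)→cleaned(s2,b2) ✗
Counterexamples (restrictor triples failing the scope): 7.

7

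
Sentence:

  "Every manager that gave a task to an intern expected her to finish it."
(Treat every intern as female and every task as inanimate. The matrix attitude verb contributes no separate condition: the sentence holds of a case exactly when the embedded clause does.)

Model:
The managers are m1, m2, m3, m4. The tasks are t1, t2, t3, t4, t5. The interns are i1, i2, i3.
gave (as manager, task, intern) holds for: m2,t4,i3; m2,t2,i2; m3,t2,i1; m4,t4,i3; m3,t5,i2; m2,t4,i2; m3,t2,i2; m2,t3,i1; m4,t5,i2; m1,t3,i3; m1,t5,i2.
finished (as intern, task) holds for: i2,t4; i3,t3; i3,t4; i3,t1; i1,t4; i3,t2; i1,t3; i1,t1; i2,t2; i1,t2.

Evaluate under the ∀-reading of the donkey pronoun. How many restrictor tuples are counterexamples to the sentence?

"her" takes "an intern" as antecedent and "it" takes "a task"; both are donkey pronouns co-varying with the restrictor.
Strong reading: for every (m,t,i) with gave(m,t,i), finished(i,t).
Restrictor triples: (m1,t3,i3)→finished(i3,t3) ✓  (m1,t5,i2)→finished(i2,t5) ✗  (m2,t2,i2)→finished(i2,t2) ✓  (m2,t3,i1)→finished(i1,t3) ✓  (m2,t4,i2)→finished(i2,t4) ✓  (m2,t4,i3)→finished(i3,t4) ✓  (m3,t2,i1)→finished(i1,t2) ✓  (m3,t2,i2)→finished(i2,t2) ✓  (m3,t5,i2)→finished(i2,t5) ✗  (m4,t4,i3)→finished(i3,t4) ✓  (m4,t5,i2)→finished(i2,t5) ✗
Counterexamples (restrictor triples failing the scope): 3.

3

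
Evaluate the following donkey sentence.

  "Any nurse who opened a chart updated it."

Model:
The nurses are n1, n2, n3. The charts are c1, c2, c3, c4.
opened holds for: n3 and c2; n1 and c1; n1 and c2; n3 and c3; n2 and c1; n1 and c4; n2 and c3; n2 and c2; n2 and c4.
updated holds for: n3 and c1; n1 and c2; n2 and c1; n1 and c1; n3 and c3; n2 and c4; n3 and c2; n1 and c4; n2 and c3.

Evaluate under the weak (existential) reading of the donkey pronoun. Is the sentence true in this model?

"it" takes "a chart" as antecedent — a donkey pronoun bound across the clause boundary.
Weak reading: every nurse n with some opened-chart has at least one opened-chart c such that updated(n,c).
Per nurse: n1:✓  n2:✓  n3:✓
Every nurse in the restrictor has a witness.

True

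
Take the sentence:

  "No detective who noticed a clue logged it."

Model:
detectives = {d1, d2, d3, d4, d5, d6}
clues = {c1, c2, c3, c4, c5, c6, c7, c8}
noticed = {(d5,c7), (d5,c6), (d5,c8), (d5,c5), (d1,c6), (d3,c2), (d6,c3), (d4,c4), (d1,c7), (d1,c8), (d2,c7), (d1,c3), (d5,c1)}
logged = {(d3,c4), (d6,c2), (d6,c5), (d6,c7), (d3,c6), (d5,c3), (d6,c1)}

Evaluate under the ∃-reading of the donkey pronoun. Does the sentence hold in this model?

"it" takes "a clue" as antecedent — a donkey pronoun bound across the clause boundary.
Truth condition: for no (d,c) with noticed(d,c) does logged(d,c) hold.
Restrictor pairs — does the scope hold? (d1,c3):fails  (d1,c6):fails  (d1,c7):fails  (d1,c8):fails  (d2,c7):fails  (d3,c2):fails  (d4,c4):fails  (d5,c1):fails  (d5,c5):fails  (d5,c6):fails  (d5,c7):fails  (d5,c8):fails  (d6,c3):fails
Scope holds for no restrictor pair, so the sentence is true.

True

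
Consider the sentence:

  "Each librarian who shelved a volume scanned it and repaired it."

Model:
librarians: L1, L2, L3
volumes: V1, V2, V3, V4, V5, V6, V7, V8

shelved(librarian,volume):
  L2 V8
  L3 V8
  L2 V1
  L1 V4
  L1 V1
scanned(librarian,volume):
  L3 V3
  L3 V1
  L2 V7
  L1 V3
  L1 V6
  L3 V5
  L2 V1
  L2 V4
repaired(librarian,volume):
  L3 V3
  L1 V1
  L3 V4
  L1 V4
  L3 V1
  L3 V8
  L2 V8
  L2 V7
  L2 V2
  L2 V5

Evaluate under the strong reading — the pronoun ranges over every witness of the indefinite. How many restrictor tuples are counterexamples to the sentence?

5

"it" takes "a volume" as antecedent — a donkey pronoun bound across the clause boundary.
Strong reading: for every (l,v) with shelved(l,v), scanned(l,v) ∧ repaired(l,v).
Restrictor pairs: (L1,V1) ✗  (L1,V4) ✗  (L2,V1) ✗  (L2,V8) ✗  (L3,V8) ✗
Counterexamples (restrictor pairs failing the scope): 5.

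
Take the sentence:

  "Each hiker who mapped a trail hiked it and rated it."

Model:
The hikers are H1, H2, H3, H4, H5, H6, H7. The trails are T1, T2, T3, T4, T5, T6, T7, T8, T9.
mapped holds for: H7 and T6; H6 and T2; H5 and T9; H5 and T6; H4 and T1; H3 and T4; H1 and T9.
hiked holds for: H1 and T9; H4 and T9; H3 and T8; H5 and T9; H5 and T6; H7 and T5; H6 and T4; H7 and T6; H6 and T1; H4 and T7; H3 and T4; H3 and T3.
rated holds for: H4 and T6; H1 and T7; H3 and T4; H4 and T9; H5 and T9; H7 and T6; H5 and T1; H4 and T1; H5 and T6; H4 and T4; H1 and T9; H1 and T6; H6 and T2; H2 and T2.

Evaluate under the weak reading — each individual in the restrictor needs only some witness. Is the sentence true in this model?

"it" takes "a trail" as antecedent — a donkey pronoun bound across the clause boundary.
Weak reading: every hiker h with some mapped-trail has at least one mapped-trail t such that hiked(h,t) ∧ rated(h,t).
Per hiker: H1:✓  H3:✓  H4:✗  H5:✓  H6:✗  H7:✓
H4 has no witness among its mapped-trails.

False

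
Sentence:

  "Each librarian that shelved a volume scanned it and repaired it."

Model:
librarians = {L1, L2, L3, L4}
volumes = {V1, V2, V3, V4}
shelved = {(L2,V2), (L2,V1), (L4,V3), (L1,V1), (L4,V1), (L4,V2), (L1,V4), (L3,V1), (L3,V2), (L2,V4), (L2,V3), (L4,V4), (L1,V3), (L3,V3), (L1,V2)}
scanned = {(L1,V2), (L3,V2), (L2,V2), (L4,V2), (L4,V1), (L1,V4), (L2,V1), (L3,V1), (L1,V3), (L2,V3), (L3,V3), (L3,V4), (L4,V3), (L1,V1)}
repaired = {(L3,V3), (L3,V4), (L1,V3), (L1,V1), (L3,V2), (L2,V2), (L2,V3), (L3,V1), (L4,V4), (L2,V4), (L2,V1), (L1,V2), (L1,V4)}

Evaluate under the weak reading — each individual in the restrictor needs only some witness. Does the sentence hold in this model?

"it" takes "a volume" as antecedent — a donkey pronoun bound across the clause boundary.
Weak reading: every librarian l with some shelved-volume has at least one shelved-volume v such that scanned(l,v) ∧ repaired(l,v).
Per librarian: L1:✓  L2:✓  L3:✓  L4:✗
L4 has no witness among its shelved-volumes.

False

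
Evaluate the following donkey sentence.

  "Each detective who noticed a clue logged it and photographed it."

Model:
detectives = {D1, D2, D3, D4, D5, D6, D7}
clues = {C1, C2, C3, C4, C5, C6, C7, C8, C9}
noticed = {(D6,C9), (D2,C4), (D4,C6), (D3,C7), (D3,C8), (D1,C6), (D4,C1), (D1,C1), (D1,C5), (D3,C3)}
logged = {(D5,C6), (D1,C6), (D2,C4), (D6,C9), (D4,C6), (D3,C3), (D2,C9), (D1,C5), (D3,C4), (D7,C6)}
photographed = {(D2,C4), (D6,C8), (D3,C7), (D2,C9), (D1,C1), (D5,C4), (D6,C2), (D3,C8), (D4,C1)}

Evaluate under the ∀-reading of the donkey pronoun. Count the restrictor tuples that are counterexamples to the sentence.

"it" takes "a clue" as antecedent — a donkey pronoun bound across the clause boundary.
Strong reading: for every (d,c) with noticed(d,c), logged(d,c) ∧ photographed(d,c).
Restrictor pairs: (D1,C1) ✗  (D1,C5) ✗  (D1,C6) ✗  (D2,C4) ✓  (D3,C3) ✗  (D3,C7) ✗  (D3,C8) ✗  (D4,C1) ✗  (D4,C6) ✗  (D6,C9) ✗
Counterexamples (restrictor pairs failing the scope): 9.

9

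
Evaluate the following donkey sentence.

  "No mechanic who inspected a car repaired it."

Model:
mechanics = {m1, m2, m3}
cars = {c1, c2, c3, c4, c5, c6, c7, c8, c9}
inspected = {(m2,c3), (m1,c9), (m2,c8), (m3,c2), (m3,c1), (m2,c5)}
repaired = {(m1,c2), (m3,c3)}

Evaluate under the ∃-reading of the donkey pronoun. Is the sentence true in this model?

True

"it" takes "a car" as antecedent — a donkey pronoun bound across the clause boundary.
Truth condition: for no (m,c) with inspected(m,c) does repaired(m,c) hold.
Restrictor pairs — does the scope hold? (m1,c9):fails  (m2,c3):fails  (m2,c5):fails  (m2,c8):fails  (m3,c1):fails  (m3,c2):fails
Scope holds for no restrictor pair, so the sentence is true.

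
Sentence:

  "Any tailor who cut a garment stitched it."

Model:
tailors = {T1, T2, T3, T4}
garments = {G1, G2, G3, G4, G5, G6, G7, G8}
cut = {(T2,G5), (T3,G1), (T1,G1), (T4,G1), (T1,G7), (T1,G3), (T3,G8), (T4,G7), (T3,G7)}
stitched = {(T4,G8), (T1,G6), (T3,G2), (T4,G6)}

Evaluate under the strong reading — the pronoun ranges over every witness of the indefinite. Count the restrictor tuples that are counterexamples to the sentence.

"it" takes "a garment" as antecedent — a donkey pronoun bound across the clause boundary.
Strong reading: for every (t,g) with cut(t,g), stitched(t,g).
Restrictor pairs: (T1,G1) ✗  (T1,G3) ✗  (T1,G7) ✗  (T2,G5) ✗  (T3,G1) ✗  (T3,G7) ✗  (T3,G8) ✗  (T4,G1) ✗  (T4,G7) ✗
Counterexamples (restrictor pairs failing the scope): 9.

9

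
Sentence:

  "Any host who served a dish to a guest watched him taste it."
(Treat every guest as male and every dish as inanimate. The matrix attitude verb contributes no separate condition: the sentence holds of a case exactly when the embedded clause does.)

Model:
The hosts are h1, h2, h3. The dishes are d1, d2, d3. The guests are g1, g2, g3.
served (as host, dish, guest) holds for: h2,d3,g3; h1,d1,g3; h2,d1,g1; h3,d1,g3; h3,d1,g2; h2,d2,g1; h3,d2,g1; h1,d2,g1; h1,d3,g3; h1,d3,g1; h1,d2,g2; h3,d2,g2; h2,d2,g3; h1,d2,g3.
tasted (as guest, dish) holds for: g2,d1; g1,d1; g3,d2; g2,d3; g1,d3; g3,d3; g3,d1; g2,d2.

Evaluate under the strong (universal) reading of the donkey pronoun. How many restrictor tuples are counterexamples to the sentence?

"him" takes "a guest" as antecedent and "it" takes "a dish"; both are donkey pronouns co-varying with the restrictor.
Strong reading: for every (h,d,g) with served(h,d,g), tasted(g,d).
Restrictor triples: (h1,d1,g3)→tasted(g3,d1) ✓  (h1,d2,g1)→tasted(g1,d2) ✗  (h1,d2,g2)→tasted(g2,d2) ✓  (h1,d2,g3)→tasted(g3,d2) ✓  (h1,d3,g1)→tasted(g1,d3) ✓  (h1,d3,g3)→tasted(g3,d3) ✓  (h2,d1,g1)→tasted(g1,d1) ✓  (h2,d2,g1)→tasted(g1,d2) ✗  (h2,d2,g3)→tasted(g3,d2) ✓  (h2,d3,g3)→tasted(g3,d3) ✓  (h3,d1,g2)→tasted(g2,d1) ✓  (h3,d1,g3)→tasted(g3,d1) ✓  (h3,d2,g1)→tasted(g1,d2) ✗  (h3,d2,g2)→tasted(g2,d2) ✓
Counterexamples (restrictor triples failing the scope): 3.

3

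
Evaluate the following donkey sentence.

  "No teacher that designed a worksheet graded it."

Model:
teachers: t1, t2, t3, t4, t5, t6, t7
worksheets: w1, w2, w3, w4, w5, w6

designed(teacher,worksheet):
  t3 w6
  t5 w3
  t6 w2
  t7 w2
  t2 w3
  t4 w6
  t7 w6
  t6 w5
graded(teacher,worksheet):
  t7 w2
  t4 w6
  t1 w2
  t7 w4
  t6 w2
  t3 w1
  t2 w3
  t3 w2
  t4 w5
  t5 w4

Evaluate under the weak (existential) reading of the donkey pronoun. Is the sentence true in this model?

False

"it" takes "a worksheet" as antecedent — a donkey pronoun bound across the clause boundary.
Truth condition: for no (t,w) with designed(t,w) does graded(t,w) hold.
Restrictor pairs — does the scope hold? (t2,w3):holds  (t3,w6):fails  (t4,w6):holds  (t5,w3):fails  (t6,w2):holds  (t6,w5):fails  (t7,w2):holds  (t7,w6):fails
Scope holds for 4 pair(s), so the sentence is false.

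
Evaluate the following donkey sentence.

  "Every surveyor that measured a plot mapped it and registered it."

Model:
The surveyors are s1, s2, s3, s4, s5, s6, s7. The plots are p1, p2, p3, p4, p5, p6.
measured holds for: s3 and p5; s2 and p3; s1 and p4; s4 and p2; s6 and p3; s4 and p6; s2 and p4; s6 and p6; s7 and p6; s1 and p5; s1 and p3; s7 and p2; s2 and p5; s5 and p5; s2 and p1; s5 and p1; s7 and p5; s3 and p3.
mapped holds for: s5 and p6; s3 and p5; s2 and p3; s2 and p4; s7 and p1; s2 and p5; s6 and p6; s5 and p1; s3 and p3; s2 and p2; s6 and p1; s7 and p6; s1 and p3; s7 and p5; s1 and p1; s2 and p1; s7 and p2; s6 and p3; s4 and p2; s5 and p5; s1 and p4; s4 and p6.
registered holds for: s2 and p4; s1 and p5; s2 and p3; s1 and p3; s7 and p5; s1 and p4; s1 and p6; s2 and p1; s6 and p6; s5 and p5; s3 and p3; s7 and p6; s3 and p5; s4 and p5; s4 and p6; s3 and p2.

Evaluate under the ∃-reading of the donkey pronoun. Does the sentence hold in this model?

"it" takes "a plot" as antecedent — a donkey pronoun bound across the clause boundary.
Weak reading: every surveyor s with some measured-plot has at least one measured-plot p such that mapped(s,p) ∧ registered(s,p).
Per surveyor: s1:✓  s2:✓  s3:✓  s4:✓  s5:✓  s6:✓  s7:✓
Every surveyor in the restrictor has a witness.

True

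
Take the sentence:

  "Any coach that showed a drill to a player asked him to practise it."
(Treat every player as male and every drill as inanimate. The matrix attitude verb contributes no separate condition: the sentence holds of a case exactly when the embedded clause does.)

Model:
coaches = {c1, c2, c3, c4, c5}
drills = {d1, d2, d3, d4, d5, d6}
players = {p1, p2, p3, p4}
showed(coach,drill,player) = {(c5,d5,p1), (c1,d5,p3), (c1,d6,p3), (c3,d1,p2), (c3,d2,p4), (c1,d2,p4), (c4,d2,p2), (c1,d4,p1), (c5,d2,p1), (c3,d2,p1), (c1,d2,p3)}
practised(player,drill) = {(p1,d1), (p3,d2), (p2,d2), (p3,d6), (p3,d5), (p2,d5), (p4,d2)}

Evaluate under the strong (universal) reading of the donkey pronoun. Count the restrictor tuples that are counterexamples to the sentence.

"him" takes "a player" as antecedent and "it" takes "a drill"; both are donkey pronouns co-varying with the restrictor.
Strong reading: for every (c,d,p) with showed(c,d,p), practised(p,d).
Restrictor triples: (c1,d2,p3)→practised(p3,d2) ✓  (c1,d2,p4)→practised(p4,d2) ✓  (c1,d4,p1)→practised(p1,d4) ✗  (c1,d5,p3)→practised(p3,d5) ✓  (c1,d6,p3)→practised(p3,d6) ✓  (c3,d1,p2)→practised(p2,d1) ✗  (c3,d2,p1)→practised(p1,d2) ✗  (c3,d2,p4)→practised(p4,d2) ✓  (c4,d2,p2)→practised(p2,d2) ✓  (c5,d2,p1)→practised(p1,d2) ✗  (c5,d5,p1)→practised(p1,d5) ✗
Counterexamples (restrictor triples failing the scope): 5.

5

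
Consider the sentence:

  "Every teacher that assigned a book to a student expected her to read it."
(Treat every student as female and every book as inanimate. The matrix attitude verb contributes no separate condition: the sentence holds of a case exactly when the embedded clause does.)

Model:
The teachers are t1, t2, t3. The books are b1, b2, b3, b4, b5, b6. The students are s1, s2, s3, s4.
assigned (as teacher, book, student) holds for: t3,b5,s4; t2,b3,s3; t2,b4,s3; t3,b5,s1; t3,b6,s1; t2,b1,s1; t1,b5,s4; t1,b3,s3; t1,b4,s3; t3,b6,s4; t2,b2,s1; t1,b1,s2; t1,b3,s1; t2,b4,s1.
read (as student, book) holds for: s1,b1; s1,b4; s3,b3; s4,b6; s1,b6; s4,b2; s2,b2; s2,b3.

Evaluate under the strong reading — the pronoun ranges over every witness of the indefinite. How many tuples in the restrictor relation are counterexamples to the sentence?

"her" takes "a student" as antecedent and "it" takes "a book"; both are donkey pronouns co-varying with the restrictor.
Strong reading: for every (t,b,s) with assigned(t,b,s), read(s,b).
Restrictor triples: (t1,b1,s2)→read(s2,b1) ✗  (t1,b3,s1)→read(s1,b3) ✗  (t1,b3,s3)→read(s3,b3) ✓  (t1,b4,s3)→read(s3,b4) ✗  (t1,b5,s4)→read(s4,b5) ✗  (t2,b1,s1)→read(s1,b1) ✓  (t2,b2,s1)→read(s1,b2) ✗  (t2,b3,s3)→read(s3,b3) ✓  (t2,b4,s1)→read(s1,b4) ✓  (t2,b4,s3)→read(s3,b4) ✗  (t3,b5,s1)→read(s1,b5) ✗  (t3,b5,s4)→read(s4,b5) ✗  (t3,b6,s1)→read(s1,b6) ✓  (t3,b6,s4)→read(s4,b6) ✓
Counterexamples (restrictor triples failing the scope): 8.

8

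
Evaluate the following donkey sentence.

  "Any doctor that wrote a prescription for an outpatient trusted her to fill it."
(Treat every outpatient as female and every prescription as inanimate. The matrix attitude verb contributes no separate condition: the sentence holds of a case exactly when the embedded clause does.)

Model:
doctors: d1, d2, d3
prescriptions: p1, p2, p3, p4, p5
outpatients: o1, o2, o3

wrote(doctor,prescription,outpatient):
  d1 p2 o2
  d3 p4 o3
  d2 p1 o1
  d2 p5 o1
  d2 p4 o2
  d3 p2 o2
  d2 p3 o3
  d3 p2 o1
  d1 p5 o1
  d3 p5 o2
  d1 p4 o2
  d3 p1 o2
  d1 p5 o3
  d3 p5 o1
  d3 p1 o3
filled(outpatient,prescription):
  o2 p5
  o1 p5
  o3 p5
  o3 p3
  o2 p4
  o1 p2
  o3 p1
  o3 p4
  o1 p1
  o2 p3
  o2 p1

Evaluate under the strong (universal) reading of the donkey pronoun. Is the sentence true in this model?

"her" takes "an outpatient" as antecedent and "it" takes "a prescription"; both are donkey pronouns co-varying with the restrictor.
Strong reading: for every (d,p,o) with wrote(d,p,o), filled(o,p).
Restrictor triples: (d1,p2,o2)→filled(o2,p2) ✗  (d1,p4,o2)→filled(o2,p4) ✓  (d1,p5,o1)→filled(o1,p5) ✓  (d1,p5,o3)→filled(o3,p5) ✓  (d2,p1,o1)→filled(o1,p1) ✓  (d2,p3,o3)→filled(o3,p3) ✓  (d2,p4,o2)→filled(o2,p4) ✓  (d2,p5,o1)→filled(o1,p5) ✓  (d3,p1,o2)→filled(o2,p1) ✓  (d3,p1,o3)→filled(o3,p1) ✓  (d3,p2,o1)→filled(o1,p2) ✓  (d3,p2,o2)→filled(o2,p2) ✗  (d3,p4,o3)→filled(o3,p4) ✓  (d3,p5,o1)→filled(o1,p5) ✓  (d3,p5,o2)→filled(o2,p5) ✓
Counterexample: (d1,p2,o2) — filled(o2,p2) does not hold.

False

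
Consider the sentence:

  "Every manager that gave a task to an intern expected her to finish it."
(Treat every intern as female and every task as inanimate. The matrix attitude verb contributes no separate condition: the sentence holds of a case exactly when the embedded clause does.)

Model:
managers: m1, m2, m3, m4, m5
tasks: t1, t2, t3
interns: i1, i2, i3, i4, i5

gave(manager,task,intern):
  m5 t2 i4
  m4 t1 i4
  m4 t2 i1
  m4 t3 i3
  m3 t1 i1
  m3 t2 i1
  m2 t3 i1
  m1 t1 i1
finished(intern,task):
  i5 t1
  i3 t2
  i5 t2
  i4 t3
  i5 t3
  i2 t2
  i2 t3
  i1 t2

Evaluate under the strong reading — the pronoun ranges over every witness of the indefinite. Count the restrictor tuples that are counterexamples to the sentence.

6

"her" takes "an intern" as antecedent and "it" takes "a task"; both are donkey pronouns co-varying with the restrictor.
Strong reading: for every (m,t,i) with gave(m,t,i), finished(i,t).
Restrictor triples: (m1,t1,i1)→finished(i1,t1) ✗  (m2,t3,i1)→finished(i1,t3) ✗  (m3,t1,i1)→finished(i1,t1) ✗  (m3,t2,i1)→finished(i1,t2) ✓  (m4,t1,i4)→finished(i4,t1) ✗  (m4,t2,i1)→finished(i1,t2) ✓  (m4,t3,i3)→finished(i3,t3) ✗  (m5,t2,i4)→finished(i4,t2) ✗
Counterexamples (restrictor triples failing the scope): 6.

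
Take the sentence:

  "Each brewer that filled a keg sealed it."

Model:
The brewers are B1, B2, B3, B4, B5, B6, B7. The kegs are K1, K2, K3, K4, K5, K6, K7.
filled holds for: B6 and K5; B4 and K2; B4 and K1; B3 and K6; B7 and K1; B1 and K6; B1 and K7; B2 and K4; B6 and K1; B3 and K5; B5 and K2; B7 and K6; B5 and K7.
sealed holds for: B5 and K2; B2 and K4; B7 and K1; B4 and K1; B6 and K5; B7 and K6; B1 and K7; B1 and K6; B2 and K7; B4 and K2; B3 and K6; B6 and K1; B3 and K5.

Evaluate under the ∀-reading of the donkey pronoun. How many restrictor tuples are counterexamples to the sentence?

1

"it" takes "a keg" as antecedent — a donkey pronoun bound across the clause boundary.
Strong reading: for every (b,k) with filled(b,k), sealed(b,k).
Restrictor pairs: (B1,K6) ✓  (B1,K7) ✓  (B2,K4) ✓  (B3,K5) ✓  (B3,K6) ✓  (B4,K1) ✓  (B4,K2) ✓  (B5,K2) ✓  (B5,K7) ✗  (B6,K1) ✓  (B6,K5) ✓  (B7,K1) ✓  (B7,K6) ✓
Counterexamples (restrictor pairs failing the scope): 1.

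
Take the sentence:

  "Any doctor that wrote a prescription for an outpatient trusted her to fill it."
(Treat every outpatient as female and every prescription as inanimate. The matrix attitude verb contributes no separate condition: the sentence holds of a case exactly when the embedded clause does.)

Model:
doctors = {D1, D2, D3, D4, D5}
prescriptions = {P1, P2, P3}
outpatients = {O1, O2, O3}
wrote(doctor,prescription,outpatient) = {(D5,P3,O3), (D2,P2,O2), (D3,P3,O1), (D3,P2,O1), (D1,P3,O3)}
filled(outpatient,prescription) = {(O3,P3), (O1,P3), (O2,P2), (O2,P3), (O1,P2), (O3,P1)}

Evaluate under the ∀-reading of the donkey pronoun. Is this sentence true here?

True

"her" takes "an outpatient" as antecedent and "it" takes "a prescription"; both are donkey pronouns co-varying with the restrictor.
Strong reading: for every (d,p,o) with wrote(d,p,o), filled(o,p).
Restrictor triples: (D1,P3,O3)→filled(O3,P3) ✓  (D2,P2,O2)→filled(O2,P2) ✓  (D3,P2,O1)→filled(O1,P2) ✓  (D3,P3,O1)→filled(O1,P3) ✓  (D5,P3,O3)→filled(O3,P3) ✓
Every restrictor triple satisfies the scope.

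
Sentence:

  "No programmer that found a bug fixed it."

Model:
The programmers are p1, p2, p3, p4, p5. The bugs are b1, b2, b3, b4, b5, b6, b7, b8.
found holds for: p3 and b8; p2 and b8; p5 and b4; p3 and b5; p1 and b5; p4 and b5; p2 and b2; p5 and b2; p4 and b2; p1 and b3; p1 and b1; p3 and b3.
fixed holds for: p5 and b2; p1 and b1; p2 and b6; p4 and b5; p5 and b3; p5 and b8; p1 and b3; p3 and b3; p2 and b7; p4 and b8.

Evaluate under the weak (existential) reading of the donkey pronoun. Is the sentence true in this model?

False

"it" takes "a bug" as antecedent — a donkey pronoun bound across the clause boundary.
Truth condition: for no (p,b) with found(p,b) does fixed(p,b) hold.
Restrictor pairs — does the scope hold? (p1,b1):holds  (p1,b3):holds  (p1,b5):fails  (p2,b2):fails  (p2,b8):fails  (p3,b3):holds  (p3,b5):fails  (p3,b8):fails  (p4,b2):fails  (p4,b5):holds  (p5,b2):holds  (p5,b4):fails
Scope holds for 5 pair(s), so the sentence is false.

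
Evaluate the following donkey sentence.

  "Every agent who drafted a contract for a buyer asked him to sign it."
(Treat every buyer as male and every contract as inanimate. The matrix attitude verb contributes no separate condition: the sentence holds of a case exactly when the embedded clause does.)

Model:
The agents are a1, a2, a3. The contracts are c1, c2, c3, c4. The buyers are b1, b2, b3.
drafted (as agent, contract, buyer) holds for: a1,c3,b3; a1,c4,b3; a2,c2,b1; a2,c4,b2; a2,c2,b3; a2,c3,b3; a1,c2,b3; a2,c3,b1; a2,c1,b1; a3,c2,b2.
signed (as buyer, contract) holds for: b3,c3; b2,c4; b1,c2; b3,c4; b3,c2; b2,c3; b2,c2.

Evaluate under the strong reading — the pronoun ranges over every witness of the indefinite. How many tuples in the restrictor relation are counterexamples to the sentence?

2

"him" takes "a buyer" as antecedent and "it" takes "a contract"; both are donkey pronouns co-varying with the restrictor.
Strong reading: for every (a,c,b) with drafted(a,c,b), signed(b,c).
Restrictor triples: (a1,c2,b3)→signed(b3,c2) ✓  (a1,c3,b3)→signed(b3,c3) ✓  (a1,c4,b3)→signed(b3,c4) ✓  (a2,c1,b1)→signed(b1,c1) ✗  (a2,c2,b1)→signed(b1,c2) ✓  (a2,c2,b3)→signed(b3,c2) ✓  (a2,c3,b1)→signed(b1,c3) ✗  (a2,c3,b3)→signed(b3,c3) ✓  (a2,c4,b2)→signed(b2,c4) ✓  (a3,c2,b2)→signed(b2,c2) ✓
Counterexamples (restrictor triples failing the scope): 2.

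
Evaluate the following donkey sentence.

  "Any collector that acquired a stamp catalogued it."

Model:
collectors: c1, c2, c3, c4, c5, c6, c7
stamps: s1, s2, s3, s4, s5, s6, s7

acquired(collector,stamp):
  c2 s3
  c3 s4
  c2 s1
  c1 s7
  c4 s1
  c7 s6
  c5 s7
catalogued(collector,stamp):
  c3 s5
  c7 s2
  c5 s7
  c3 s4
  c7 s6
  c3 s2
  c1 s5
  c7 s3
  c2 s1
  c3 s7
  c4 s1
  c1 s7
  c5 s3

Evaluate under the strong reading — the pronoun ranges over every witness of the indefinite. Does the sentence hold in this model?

"it" takes "a stamp" as antecedent — a donkey pronoun bound across the clause boundary.
Strong reading: for every (c,s) with acquired(c,s), catalogued(c,s).
Restrictor pairs: (c1,s7) ✓  (c2,s1) ✓  (c2,s3) ✗  (c3,s4) ✓  (c4,s1) ✓  (c5,s7) ✓  (c7,s6) ✓
Counterexample: (c2,s3) is in acquired but fails the scope.

False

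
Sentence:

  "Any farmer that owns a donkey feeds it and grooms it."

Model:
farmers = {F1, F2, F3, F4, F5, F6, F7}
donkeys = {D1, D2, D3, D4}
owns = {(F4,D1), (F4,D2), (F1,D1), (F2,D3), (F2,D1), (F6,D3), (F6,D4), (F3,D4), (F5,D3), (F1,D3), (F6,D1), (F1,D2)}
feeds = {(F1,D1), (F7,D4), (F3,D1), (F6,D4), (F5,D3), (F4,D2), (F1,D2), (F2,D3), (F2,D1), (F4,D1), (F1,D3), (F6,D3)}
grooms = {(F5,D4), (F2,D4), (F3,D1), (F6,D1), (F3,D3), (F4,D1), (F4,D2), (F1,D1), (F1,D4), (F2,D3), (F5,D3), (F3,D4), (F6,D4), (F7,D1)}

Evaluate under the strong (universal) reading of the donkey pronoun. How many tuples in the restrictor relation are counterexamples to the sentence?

"it" takes "a donkey" as antecedent — a donkey pronoun bound across the clause boundary.
Strong reading: for every (f,d) with owns(f,d), feeds(f,d) ∧ grooms(f,d).
Restrictor pairs: (F1,D1) ✓  (F1,D2) ✗  (F1,D3) ✗  (F2,D1) ✗  (F2,D3) ✓  (F3,D4) ✗  (F4,D1) ✓  (F4,D2) ✓  (F5,D3) ✓  (F6,D1) ✗  (F6,D3) ✗  (F6,D4) ✓
Counterexamples (restrictor pairs failing the scope): 6.

6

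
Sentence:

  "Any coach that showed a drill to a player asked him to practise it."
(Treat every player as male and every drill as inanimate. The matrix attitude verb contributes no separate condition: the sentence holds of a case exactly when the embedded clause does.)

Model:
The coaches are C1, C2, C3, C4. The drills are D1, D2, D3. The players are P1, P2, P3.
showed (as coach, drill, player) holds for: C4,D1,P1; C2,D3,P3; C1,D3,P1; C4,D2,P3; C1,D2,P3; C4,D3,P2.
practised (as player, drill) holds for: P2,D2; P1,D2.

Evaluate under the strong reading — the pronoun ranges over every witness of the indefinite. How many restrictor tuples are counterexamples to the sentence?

6

"him" takes "a player" as antecedent and "it" takes "a drill"; both are donkey pronouns co-varying with the restrictor.
Strong reading: for every (c,d,p) with showed(c,d,p), practised(p,d).
Restrictor triples: (C1,D2,P3)→practised(P3,D2) ✗  (C1,D3,P1)→practised(P1,D3) ✗  (C2,D3,P3)→practised(P3,D3) ✗  (C4,D1,P1)→practised(P1,D1) ✗  (C4,D2,P3)→practised(P3,D2) ✗  (C4,D3,P2)→practised(P2,D3) ✗
Counterexamples (restrictor triples failing the scope): 6.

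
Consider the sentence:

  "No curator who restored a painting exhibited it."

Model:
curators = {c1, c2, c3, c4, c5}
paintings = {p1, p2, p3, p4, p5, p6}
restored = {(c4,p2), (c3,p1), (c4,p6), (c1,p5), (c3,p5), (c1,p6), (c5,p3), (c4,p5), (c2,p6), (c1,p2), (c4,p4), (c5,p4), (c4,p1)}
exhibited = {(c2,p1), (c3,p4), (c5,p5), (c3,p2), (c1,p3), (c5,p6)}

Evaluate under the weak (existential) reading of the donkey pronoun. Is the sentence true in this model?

"it" takes "a painting" as antecedent — a donkey pronoun bound across the clause boundary.
Truth condition: for no (c,p) with restored(c,p) does exhibited(c,p) hold.
Restrictor pairs — does the scope hold? (c1,p2):fails  (c1,p5):fails  (c1,p6):fails  (c2,p6):fails  (c3,p1):fails  (c3,p5):fails  (c4,p1):fails  (c4,p2):fails  (c4,p4):fails  (c4,p5):fails  (c4,p6):fails  (c5,p3):fails  (c5,p4):fails
Scope holds for no restrictor pair, so the sentence is true.

True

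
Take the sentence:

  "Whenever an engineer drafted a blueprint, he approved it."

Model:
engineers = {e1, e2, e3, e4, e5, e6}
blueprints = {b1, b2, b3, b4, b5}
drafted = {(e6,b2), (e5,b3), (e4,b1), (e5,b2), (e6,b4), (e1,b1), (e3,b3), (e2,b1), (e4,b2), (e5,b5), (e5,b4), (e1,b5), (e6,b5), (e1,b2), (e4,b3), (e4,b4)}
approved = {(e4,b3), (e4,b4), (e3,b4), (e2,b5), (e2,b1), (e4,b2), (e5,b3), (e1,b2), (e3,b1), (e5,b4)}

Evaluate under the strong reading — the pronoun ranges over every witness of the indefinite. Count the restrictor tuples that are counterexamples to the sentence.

"it" takes "a blueprint" as antecedent — a donkey pronoun bound across the clause boundary.
Strong reading: for every (e,b) with drafted(e,b), approved(e,b).
Restrictor pairs: (e1,b1) ✗  (e1,b2) ✓  (e1,b5) ✗  (e2,b1) ✓  (e3,b3) ✗  (e4,b1) ✗  (e4,b2) ✓  (e4,b3) ✓  (e4,b4) ✓  (e5,b2) ✗  (e5,b3) ✓  (e5,b4) ✓  (e5,b5) ✗  (e6,b2) ✗  (e6,b4) ✗  (e6,b5) ✗
Counterexamples (restrictor pairs failing the scope): 9.

9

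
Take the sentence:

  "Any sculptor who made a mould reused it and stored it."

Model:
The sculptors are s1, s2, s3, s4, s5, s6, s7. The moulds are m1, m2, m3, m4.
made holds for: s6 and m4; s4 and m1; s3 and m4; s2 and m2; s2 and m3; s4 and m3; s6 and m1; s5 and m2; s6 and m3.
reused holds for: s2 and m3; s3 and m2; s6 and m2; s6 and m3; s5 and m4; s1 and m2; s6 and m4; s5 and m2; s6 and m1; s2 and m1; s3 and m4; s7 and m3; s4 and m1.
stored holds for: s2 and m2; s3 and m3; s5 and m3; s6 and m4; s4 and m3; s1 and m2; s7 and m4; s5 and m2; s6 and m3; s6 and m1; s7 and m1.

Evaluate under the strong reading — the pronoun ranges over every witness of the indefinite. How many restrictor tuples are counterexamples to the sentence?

"it" takes "a mould" as antecedent — a donkey pronoun bound across the clause boundary.
Strong reading: for every (s,m) with made(s,m), reused(s,m) ∧ stored(s,m).
Restrictor pairs: (s2,m2) ✗  (s2,m3) ✗  (s3,m4) ✗  (s4,m1) ✗  (s4,m3) ✗  (s5,m2) ✓  (s6,m1) ✓  (s6,m3) ✓  (s6,m4) ✓
Counterexamples (restrictor pairs failing the scope): 5.

5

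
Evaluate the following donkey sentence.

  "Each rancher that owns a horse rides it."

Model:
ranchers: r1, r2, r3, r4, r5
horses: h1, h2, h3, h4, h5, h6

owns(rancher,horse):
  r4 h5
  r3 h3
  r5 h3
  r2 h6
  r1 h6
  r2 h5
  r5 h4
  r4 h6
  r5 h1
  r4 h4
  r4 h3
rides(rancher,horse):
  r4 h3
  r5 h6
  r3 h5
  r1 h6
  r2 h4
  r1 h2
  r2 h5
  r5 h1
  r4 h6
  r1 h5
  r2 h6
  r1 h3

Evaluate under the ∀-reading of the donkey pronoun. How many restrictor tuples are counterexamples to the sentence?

5

"it" takes "a horse" as antecedent — a donkey pronoun bound across the clause boundary.
Strong reading: for every (r,h) with owns(r,h), rides(r,h).
Restrictor pairs: (r1,h6) ✓  (r2,h5) ✓  (r2,h6) ✓  (r3,h3) ✗  (r4,h3) ✓  (r4,h4) ✗  (r4,h5) ✗  (r4,h6) ✓  (r5,h1) ✓  (r5,h3) ✗  (r5,h4) ✗
Counterexamples (restrictor pairs failing the scope): 5.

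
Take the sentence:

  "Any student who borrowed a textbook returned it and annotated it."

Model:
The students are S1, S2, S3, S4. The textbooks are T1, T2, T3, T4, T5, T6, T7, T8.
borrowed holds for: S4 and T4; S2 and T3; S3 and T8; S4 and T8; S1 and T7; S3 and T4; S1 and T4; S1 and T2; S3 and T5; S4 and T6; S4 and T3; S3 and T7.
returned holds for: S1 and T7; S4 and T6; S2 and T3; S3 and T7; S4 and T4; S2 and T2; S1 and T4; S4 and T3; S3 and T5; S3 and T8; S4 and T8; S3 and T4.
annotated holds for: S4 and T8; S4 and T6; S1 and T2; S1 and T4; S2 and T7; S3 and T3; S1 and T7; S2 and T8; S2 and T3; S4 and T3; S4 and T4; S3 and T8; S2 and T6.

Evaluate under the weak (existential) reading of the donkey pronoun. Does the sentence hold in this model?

"it" takes "a textbook" as antecedent — a donkey pronoun bound across the clause boundary.
Weak reading: every student s with some borrowed-textbook has at least one borrowed-textbook t such that returned(s,t) ∧ annotated(s,t).
Per student: S1:✓  S2:✓  S3:✓  S4:✓
Every student in the restrictor has a witness.

True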